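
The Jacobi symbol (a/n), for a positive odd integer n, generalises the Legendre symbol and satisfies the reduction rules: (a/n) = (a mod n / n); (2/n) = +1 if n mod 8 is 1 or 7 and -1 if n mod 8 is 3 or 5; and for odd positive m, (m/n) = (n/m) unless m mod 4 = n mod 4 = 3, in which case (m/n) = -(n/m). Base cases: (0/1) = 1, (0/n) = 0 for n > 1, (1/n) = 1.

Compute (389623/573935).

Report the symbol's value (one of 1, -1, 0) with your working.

-1

reciprocity: (389623/573935) = -1·(573935/389623) since 389623 mod 4 = 3, 573935 mod 4 = 3; sign now -1
(573935/389623) = (184312/389623)   [reduce mod 389623]
184312 = 2^3·23039; (2/389623) = +1 since 389623 mod 8 = 7, so (184312/389623) = (+1)^3·(23039/389623); sign now -1
reciprocity: (23039/389623) = -1·(389623/23039) since 23039 mod 4 = 3, 389623 mod 4 = 3; sign now +1
(389623/23039) = (20999/23039)   [reduce mod 23039]
reciprocity: (20999/23039) = -1·(23039/20999) since 20999 mod 4 = 3, 23039 mod 4 = 3; sign now -1
(23039/20999) = (2040/20999)   [reduce mod 20999]
2040 = 2^3·255; (2/20999) = +1 since 20999 mod 8 = 7, so (2040/20999) = (+1)^3·(255/20999); sign now -1
reciprocity: (255/20999) = -1·(20999/255) since 255 mod 4 = 3, 20999 mod 4 = 3; sign now +1
(20999/255) = (89/255)   [reduce mod 255]
reciprocity: (89/255) = +1·(255/89) since 89 mod 4 = 1, 255 mod 4 = 3; sign now +1
(255/89) = (77/89)   [reduce mod 89]
reciprocity: (77/89) = +1·(89/77) since 77 mod 4 = 1, 89 mod 4 = 1; sign now +1
(89/77) = (12/77)   [reduce mod 77]
12 = 2^2·3; (2/77) = -1 since 77 mod 8 = 5, so (12/77) = (-1)^2·(3/77); sign now +1
reciprocity: (3/77) = +1·(77/3) since 3 mod 4 = 3, 77 mod 4 = 1; sign now +1
(77/3) = (2/3)   [reduce mod 3]
2 = 2^1·1; (2/3) = -1 since 3 mod 8 = 3, so (2/3) = (-1)^1·(1/3); sign now -1
(1/3) = 1; final value = sign = -1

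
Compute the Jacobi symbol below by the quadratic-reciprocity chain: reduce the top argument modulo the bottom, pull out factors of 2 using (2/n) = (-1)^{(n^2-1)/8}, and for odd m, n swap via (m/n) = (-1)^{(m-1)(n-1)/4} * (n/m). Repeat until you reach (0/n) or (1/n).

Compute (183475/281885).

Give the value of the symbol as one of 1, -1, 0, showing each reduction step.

flip (183475/281885) -> (281885/183475): both odd, 183475 mod 4 = 3, 281885 mod 4 = 1, so the flip contributes +1; sign now +1
(281885/183475): 281885 mod 183475 = 98410, so (281885/183475) = (98410/183475)
factor out 2^1: 98410 = 2^1·49205; with 183475 mod 8 = 3, (2/183475) = -1; sign now -1; continue with (49205/183475)
flip (49205/183475) -> (183475/49205): both odd, 49205 mod 4 = 1, 183475 mod 4 = 3, so the flip contributes +1; sign now -1
(183475/49205): 183475 mod 49205 = 35860, so (183475/49205) = (35860/49205)
factor out 2^2: 35860 = 2^2·8965; with 49205 mod 8 = 5, (2/49205) = -1; sign now -1; continue with (8965/49205)
flip (8965/49205) -> (49205/8965): both odd, 8965 mod 4 = 1, 49205 mod 4 = 1, so the flip contributes +1; sign now -1
(49205/8965): 49205 mod 8965 = 4380, so (49205/8965) = (4380/8965)
factor out 2^2: 4380 = 2^2·1095; with 8965 mod 8 = 5, (2/8965) = -1; sign now -1; continue with (1095/8965)
flip (1095/8965) -> (8965/1095): both odd, 1095 mod 4 = 3, 8965 mod 4 = 1, so the flip contributes +1; sign now -1
(8965/1095): 8965 mod 1095 = 205, so (8965/1095) = (205/1095)
flip (205/1095) -> (1095/205): both odd, 205 mod 4 = 1, 1095 mod 4 = 3, so the flip contributes +1; sign now -1
(1095/205): 1095 mod 205 = 70, so (1095/205) = (70/205)
factor out 2^1: 70 = 2^1·35; with 205 mod 8 = 5, (2/205) = -1; sign now +1; continue with (35/205)
flip (35/205) -> (205/35): both odd, 35 mod 4 = 3, 205 mod 4 = 1, so the flip contributes +1; sign now +1
(205/35): 205 mod 35 = 30, so (205/35) = (30/35)
factor out 2^1: 30 = 2^1·15; with 35 mod 8 = 3, (2/35) = -1; sign now -1; continue with (15/35)
flip (15/35) -> (35/15): both odd, 15 mod 4 = 3, 35 mod 4 = 3, so the flip contributes -1; sign now +1
(35/15): 35 mod 15 = 5, so (35/15) = (5/15)
flip (5/15) -> (15/5): both odd, 5 mod 4 = 1, 15 mod 4 = 3, so the flip contributes +1; sign now +1
(15/5): 15 mod 5 = 0, so (15/5) = (0/5)
reached (0/5); gcd(a, n) > 1, so (0/5) = 0 and the symbol is 0

0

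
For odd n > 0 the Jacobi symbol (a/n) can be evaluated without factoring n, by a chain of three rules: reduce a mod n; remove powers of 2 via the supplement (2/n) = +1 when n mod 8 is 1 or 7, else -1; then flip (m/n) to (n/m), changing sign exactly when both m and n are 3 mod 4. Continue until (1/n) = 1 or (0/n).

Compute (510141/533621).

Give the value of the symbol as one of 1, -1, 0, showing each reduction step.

reciprocity: (510141/533621) = +1·(533621/510141) since 510141 mod 4 = 1, 533621 mod 4 = 1; sign now +1
(533621/510141) = (23480/510141)   [reduce mod 510141]
23480 = 2^3·2935; (2/510141) = -1 since 510141 mod 8 = 5, so (23480/510141) = (-1)^3·(2935/510141); sign now -1
reciprocity: (2935/510141) = +1·(510141/2935) since 2935 mod 4 = 3, 510141 mod 4 = 1; sign now -1
(510141/2935) = (2386/2935)   [reduce mod 2935]
2386 = 2^1·1193; (2/2935) = +1 since 2935 mod 8 = 7, so (2386/2935) = (+1)^1·(1193/2935); sign now -1
reciprocity: (1193/2935) = +1·(2935/1193) since 1193 mod 4 = 1, 2935 mod 4 = 3; sign now -1
(2935/1193) = (549/1193)   [reduce mod 1193]
reciprocity: (549/1193) = +1·(1193/549) since 549 mod 4 = 1, 1193 mod 4 = 1; sign now -1
(1193/549) = (95/549)   [reduce mod 549]
reciprocity: (95/549) = +1·(549/95) since 95 mod 4 = 3, 549 mod 4 = 1; sign now -1
(549/95) = (74/95)   [reduce mod 95]
74 = 2^1·37; (2/95) = +1 since 95 mod 8 = 7, so (74/95) = (+1)^1·(37/95); sign now -1
reciprocity: (37/95) = +1·(95/37) since 37 mod 4 = 1, 95 mod 4 = 3; sign now -1
(95/37) = (21/37)   [reduce mod 37]
reciprocity: (21/37) = +1·(37/21) since 21 mod 4 = 1, 37 mod 4 = 1; sign now -1
(37/21) = (16/21)   [reduce mod 21]
16 = 2^4·1; (2/21) = -1 since 21 mod 8 = 5, so (16/21) = (-1)^4·(1/21); sign now -1
(1/21) = 1; final value = sign = -1

-1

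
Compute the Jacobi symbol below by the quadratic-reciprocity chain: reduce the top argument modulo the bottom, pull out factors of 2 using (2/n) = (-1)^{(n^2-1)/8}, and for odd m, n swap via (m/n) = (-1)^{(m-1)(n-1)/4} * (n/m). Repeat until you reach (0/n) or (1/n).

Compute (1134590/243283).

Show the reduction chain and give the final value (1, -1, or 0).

(1134590/243283) = (161458/243283)   [reduce mod 243283]
161458 = 2^1·80729; (2/243283) = -1 since 243283 mod 8 = 3, so (161458/243283) = (-1)^1·(80729/243283); sign now -1
reciprocity: (80729/243283) = +1·(243283/80729) since 80729 mod 4 = 1, 243283 mod 4 = 3; sign now -1
(243283/80729) = (1096/80729)   [reduce mod 80729]
1096 = 2^3·137; (2/80729) = +1 since 80729 mod 8 = 1, so (1096/80729) = (+1)^3·(137/80729); sign now -1
reciprocity: (137/80729) = +1·(80729/137) since 137 mod 4 = 1, 80729 mod 4 = 1; sign now -1
(80729/137) = (36/137)   [reduce mod 137]
36 = 2^2·9; (2/137) = +1 since 137 mod 8 = 1, so (36/137) = (+1)^2·(9/137); sign now -1
reciprocity: (9/137) = +1·(137/9) since 9 mod 4 = 1, 137 mod 4 = 1; sign now -1
(137/9) = (2/9)   [reduce mod 9]
2 = 2^1·1; (2/9) = +1 since 9 mod 8 = 1, so (2/9) = (+1)^1·(1/9); sign now -1
(1/9) = 1; final value = sign = -1

-1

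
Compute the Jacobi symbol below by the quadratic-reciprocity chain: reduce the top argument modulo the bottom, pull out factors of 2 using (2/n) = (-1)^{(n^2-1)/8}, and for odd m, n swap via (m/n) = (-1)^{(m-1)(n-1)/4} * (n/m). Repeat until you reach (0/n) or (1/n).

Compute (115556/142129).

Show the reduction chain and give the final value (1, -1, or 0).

1

factor out 2^2: 115556 = 2^2·28889; with 142129 mod 8 = 1, (2/142129) = +1; sign now +1; continue with (28889/142129)
flip (28889/142129) -> (142129/28889): both odd, 28889 mod 4 = 1, 142129 mod 4 = 1, so the flip contributes +1; sign now +1
(142129/28889): 142129 mod 28889 = 26573, so (142129/28889) = (26573/28889)
flip (26573/28889) -> (28889/26573): both odd, 26573 mod 4 = 1, 28889 mod 4 = 1, so the flip contributes +1; sign now +1
(28889/26573): 28889 mod 26573 = 2316, so (28889/26573) = (2316/26573)
factor out 2^2: 2316 = 2^2·579; with 26573 mod 8 = 5, (2/26573) = -1; sign now +1; continue with (579/26573)
flip (579/26573) -> (26573/579): both odd, 579 mod 4 = 3, 26573 mod 4 = 1, so the flip contributes +1; sign now +1
(26573/579): 26573 mod 579 = 518, so (26573/579) = (518/579)
factor out 2^1: 518 = 2^1·259; with 579 mod 8 = 3, (2/579) = -1; sign now -1; continue with (259/579)
flip (259/579) -> (579/259): both odd, 259 mod 4 = 3, 579 mod 4 = 3, so the flip contributes -1; sign now +1
(579/259): 579 mod 259 = 61, so (579/259) = (61/259)
flip (61/259) -> (259/61): both odd, 61 mod 4 = 1, 259 mod 4 = 3, so the flip contributes +1; sign now +1
(259/61): 259 mod 61 = 15, so (259/61) = (15/61)
flip (15/61) -> (61/15): both odd, 15 mod 4 = 3, 61 mod 4 = 1, so the flip contributes +1; sign now +1
(61/15): 61 mod 15 = 1, so (61/15) = (1/15)
reached (1/15) = 1, so the symbol is +1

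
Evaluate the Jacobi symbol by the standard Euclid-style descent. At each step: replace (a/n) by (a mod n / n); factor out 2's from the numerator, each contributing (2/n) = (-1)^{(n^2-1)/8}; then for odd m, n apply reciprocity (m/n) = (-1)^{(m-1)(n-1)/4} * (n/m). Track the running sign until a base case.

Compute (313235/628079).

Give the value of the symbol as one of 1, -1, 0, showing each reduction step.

-1

reciprocity: (313235/628079) = -1·(628079/313235) since 313235 mod 4 = 3, 628079 mod 4 = 3; sign now -1
(628079/313235) = (1609/313235)   [reduce mod 313235]
reciprocity: (1609/313235) = +1·(313235/1609) since 1609 mod 4 = 1, 313235 mod 4 = 3; sign now -1
(313235/1609) = (1089/1609)   [reduce mod 1609]
reciprocity: (1089/1609) = +1·(1609/1089) since 1089 mod 4 = 1, 1609 mod 4 = 1; sign now -1
(1609/1089) = (520/1089)   [reduce mod 1089]
520 = 2^3·65; (2/1089) = +1 since 1089 mod 8 = 1, so (520/1089) = (+1)^3·(65/1089); sign now -1
reciprocity: (65/1089) = +1·(1089/65) since 65 mod 4 = 1, 1089 mod 4 = 1; sign now -1
(1089/65) = (49/65)   [reduce mod 65]
reciprocity: (49/65) = +1·(65/49) since 49 mod 4 = 1, 65 mod 4 = 1; sign now -1
(65/49) = (16/49)   [reduce mod 49]
16 = 2^4·1; (2/49) = +1 since 49 mod 8 = 1, so (16/49) = (+1)^4·(1/49); sign now -1
(1/49) = 1; final value = sign = -1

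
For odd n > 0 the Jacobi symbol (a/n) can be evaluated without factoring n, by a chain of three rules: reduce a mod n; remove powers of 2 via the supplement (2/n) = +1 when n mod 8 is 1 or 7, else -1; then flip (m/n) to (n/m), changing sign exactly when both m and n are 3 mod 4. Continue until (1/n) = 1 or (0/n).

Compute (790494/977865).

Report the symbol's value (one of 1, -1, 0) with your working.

0

790494 = 2^1·395247; (2/977865) = +1 since 977865 mod 8 = 1, so (790494/977865) = (+1)^1·(395247/977865); sign now +1
reciprocity: (395247/977865) = +1·(977865/395247) since 395247 mod 4 = 3, 977865 mod 4 = 1; sign now +1
(977865/395247) = (187371/395247)   [reduce mod 395247]
reciprocity: (187371/395247) = -1·(395247/187371) since 187371 mod 4 = 3, 395247 mod 4 = 3; sign now -1
(395247/187371) = (20505/187371)   [reduce mod 187371]
reciprocity: (20505/187371) = +1·(187371/20505) since 20505 mod 4 = 1, 187371 mod 4 = 3; sign now -1
(187371/20505) = (2826/20505)   [reduce mod 20505]
2826 = 2^1·1413; (2/20505) = +1 since 20505 mod 8 = 1, so (2826/20505) = (+1)^1·(1413/20505); sign now -1
reciprocity: (1413/20505) = +1·(20505/1413) since 1413 mod 4 = 1, 20505 mod 4 = 1; sign now -1
(20505/1413) = (723/1413)   [reduce mod 1413]
reciprocity: (723/1413) = +1·(1413/723) since 723 mod 4 = 3, 1413 mod 4 = 1; sign now -1
(1413/723) = (690/723)   [reduce mod 723]
690 = 2^1·345; (2/723) = -1 since 723 mod 8 = 3, so (690/723) = (-1)^1·(345/723); sign now +1
reciprocity: (345/723) = +1·(723/345) since 345 mod 4 = 1, 723 mod 4 = 3; sign now +1
(723/345) = (33/345)   [reduce mod 345]
reciprocity: (33/345) = +1·(345/33) since 33 mod 4 = 1, 345 mod 4 = 1; sign now +1
(345/33) = (15/33)   [reduce mod 33]
reciprocity: (15/33) = +1·(33/15) since 15 mod 4 = 3, 33 mod 4 = 1; sign now +1
(33/15) = (3/15)   [reduce mod 15]
reciprocity: (3/15) = -1·(15/3) since 3 mod 4 = 3, 15 mod 4 = 3; sign now -1
(15/3) = (0/3)   [reduce mod 3]
(0/3) = 0   [gcd(a, n) > 1]; final value = 0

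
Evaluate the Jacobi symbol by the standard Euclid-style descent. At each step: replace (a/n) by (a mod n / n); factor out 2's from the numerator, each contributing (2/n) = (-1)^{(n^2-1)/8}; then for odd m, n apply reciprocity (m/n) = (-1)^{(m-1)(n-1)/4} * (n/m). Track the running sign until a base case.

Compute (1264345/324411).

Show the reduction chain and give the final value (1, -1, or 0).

(1264345/324411): 1264345 mod 324411 = 291112, so (1264345/324411) = (291112/324411)
factor out 2^3: 291112 = 2^3·36389; with 324411 mod 8 = 3, (2/324411) = -1; sign now -1; continue with (36389/324411)
flip (36389/324411) -> (324411/36389): both odd, 36389 mod 4 = 1, 324411 mod 4 = 3, so the flip contributes +1; sign now -1
(324411/36389): 324411 mod 36389 = 33299, so (324411/36389) = (33299/36389)
flip (33299/36389) -> (36389/33299): both odd, 33299 mod 4 = 3, 36389 mod 4 = 1, so the flip contributes +1; sign now -1
(36389/33299): 36389 mod 33299 = 3090, so (36389/33299) = (3090/33299)
factor out 2^1: 3090 = 2^1·1545; with 33299 mod 8 = 3, (2/33299) = -1; sign now +1; continue with (1545/33299)
flip (1545/33299) -> (33299/1545): both odd, 1545 mod 4 = 1, 33299 mod 4 = 3, so the flip contributes +1; sign now +1
(33299/1545): 33299 mod 1545 = 854, so (33299/1545) = (854/1545)
factor out 2^1: 854 = 2^1·427; with 1545 mod 8 = 1, (2/1545) = +1; sign now +1; continue with (427/1545)
flip (427/1545) -> (1545/427): both odd, 427 mod 4 = 3, 1545 mod 4 = 1, so the flip contributes +1; sign now +1
(1545/427): 1545 mod 427 = 264, so (1545/427) = (264/427)
factor out 2^3: 264 = 2^3·33; with 427 mod 8 = 3, (2/427) = -1; sign now -1; continue with (33/427)
flip (33/427) -> (427/33): both odd, 33 mod 4 = 1, 427 mod 4 = 3, so the flip contributes +1; sign now -1
(427/33): 427 mod 33 = 31, so (427/33) = (31/33)
flip (31/33) -> (33/31): both odd, 31 mod 4 = 3, 33 mod 4 = 1, so the flip contributes +1; sign now -1
(33/31): 33 mod 31 = 2, so (33/31) = (2/31)
factor out 2^1: 2 = 2^1·1; with 31 mod 8 = 7, (2/31) = +1; sign now -1; continue with (1/31)
reached (1/31) = 1, so the symbol is -1

-1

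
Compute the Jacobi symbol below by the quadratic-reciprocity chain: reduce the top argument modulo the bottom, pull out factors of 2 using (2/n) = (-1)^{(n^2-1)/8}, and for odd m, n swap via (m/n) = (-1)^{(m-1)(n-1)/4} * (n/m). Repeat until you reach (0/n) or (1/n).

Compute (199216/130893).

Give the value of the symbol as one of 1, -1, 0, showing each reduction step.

(199216/130893): 199216 mod 130893 = 68323, so (199216/130893) = (68323/130893)
flip (68323/130893) -> (130893/68323): both odd, 68323 mod 4 = 3, 130893 mod 4 = 1, so the flip contributes +1; sign now +1
(130893/68323): 130893 mod 68323 = 62570, so (130893/68323) = (62570/68323)
factor out 2^1: 62570 = 2^1·31285; with 68323 mod 8 = 3, (2/68323) = -1; sign now -1; continue with (31285/68323)
flip (31285/68323) -> (68323/31285): both odd, 31285 mod 4 = 1, 68323 mod 4 = 3, so the flip contributes +1; sign now -1
(68323/31285): 68323 mod 31285 = 5753, so (68323/31285) = (5753/31285)
flip (5753/31285) -> (31285/5753): both odd, 5753 mod 4 = 1, 31285 mod 4 = 1, so the flip contributes +1; sign now -1
(31285/5753): 31285 mod 5753 = 2520, so (31285/5753) = (2520/5753)
factor out 2^3: 2520 = 2^3·315; with 5753 mod 8 = 1, (2/5753) = +1; sign now -1; continue with (315/5753)
flip (315/5753) -> (5753/315): both odd, 315 mod 4 = 3, 5753 mod 4 = 1, so the flip contributes +1; sign now -1
(5753/315): 5753 mod 315 = 83, so (5753/315) = (83/315)
flip (83/315) -> (315/83): both odd, 83 mod 4 = 3, 315 mod 4 = 3, so the flip contributes -1; sign now +1
(315/83): 315 mod 83 = 66, so (315/83) = (66/83)
factor out 2^1: 66 = 2^1·33; with 83 mod 8 = 3, (2/83) = -1; sign now -1; continue with (33/83)
flip (33/83) -> (83/33): both odd, 33 mod 4 = 1, 83 mod 4 = 3, so the flip contributes +1; sign now -1
(83/33): 83 mod 33 = 17, so (83/33) = (17/33)
flip (17/33) -> (33/17): both odd, 17 mod 4 = 1, 33 mod 4 = 1, so the flip contributes +1; sign now -1
(33/17): 33 mod 17 = 16, so (33/17) = (16/17)
factor out 2^4: 16 = 2^4·1; with 17 mod 8 = 1, (2/17) = +1; sign now -1; continue with (1/17)
reached (1/17) = 1, so the symbol is -1

-1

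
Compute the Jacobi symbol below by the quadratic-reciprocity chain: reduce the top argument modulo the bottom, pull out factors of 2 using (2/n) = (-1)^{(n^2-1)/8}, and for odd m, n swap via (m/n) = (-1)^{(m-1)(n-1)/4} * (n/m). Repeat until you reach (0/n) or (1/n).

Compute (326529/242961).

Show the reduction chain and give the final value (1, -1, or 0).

(326529/242961) = (83568/242961)   [reduce mod 242961]
83568 = 2^4·5223; (2/242961) = +1 since 242961 mod 8 = 1, so (83568/242961) = (+1)^4·(5223/242961); sign now +1
reciprocity: (5223/242961) = +1·(242961/5223) since 5223 mod 4 = 3, 242961 mod 4 = 1; sign now +1
(242961/5223) = (2703/5223)   [reduce mod 5223]
reciprocity: (2703/5223) = -1·(5223/2703) since 2703 mod 4 = 3, 5223 mod 4 = 3; sign now -1
(5223/2703) = (2520/2703)   [reduce mod 2703]
2520 = 2^3·315; (2/2703) = +1 since 2703 mod 8 = 7, so (2520/2703) = (+1)^3·(315/2703); sign now -1
reciprocity: (315/2703) = -1·(2703/315) since 315 mod 4 = 3, 2703 mod 4 = 3; sign now +1
(2703/315) = (183/315)   [reduce mod 315]
reciprocity: (183/315) = -1·(315/183) since 183 mod 4 = 3, 315 mod 4 = 3; sign now -1
(315/183) = (132/183)   [reduce mod 183]
132 = 2^2·33; (2/183) = +1 since 183 mod 8 = 7, so (132/183) = (+1)^2·(33/183); sign now -1
reciprocity: (33/183) = +1·(183/33) since 33 mod 4 = 1, 183 mod 4 = 3; sign now -1
(183/33) = (18/33)   [reduce mod 33]
18 = 2^1·9; (2/33) = +1 since 33 mod 8 = 1, so (18/33) = (+1)^1·(9/33); sign now -1
reciprocity: (9/33) = +1·(33/9) since 9 mod 4 = 1, 33 mod 4 = 1; sign now -1
(33/9) = (6/9)   [reduce mod 9]
6 = 2^1·3; (2/9) = +1 since 9 mod 8 = 1, so (6/9) = (+1)^1·(3/9); sign now -1
reciprocity: (3/9) = +1·(9/3) since 3 mod 4 = 3, 9 mod 4 = 1; sign now -1
(9/3) = (0/3)   [reduce mod 3]
(0/3) = 0   [gcd(a, n) > 1]; final value = 0

0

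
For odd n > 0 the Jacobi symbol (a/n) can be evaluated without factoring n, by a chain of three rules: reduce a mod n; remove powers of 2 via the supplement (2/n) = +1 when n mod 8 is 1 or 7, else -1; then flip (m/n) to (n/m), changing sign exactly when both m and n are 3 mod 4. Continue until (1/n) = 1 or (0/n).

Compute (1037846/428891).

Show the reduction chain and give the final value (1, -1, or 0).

-1

(1037846/428891) = (180064/428891)   [reduce mod 428891]
180064 = 2^5·5627; (2/428891) = -1 since 428891 mod 8 = 3, so (180064/428891) = (-1)^5·(5627/428891); sign now -1
reciprocity: (5627/428891) = -1·(428891/5627) since 5627 mod 4 = 3, 428891 mod 4 = 3; sign now +1
(428891/5627) = (1239/5627)   [reduce mod 5627]
reciprocity: (1239/5627) = -1·(5627/1239) since 1239 mod 4 = 3, 5627 mod 4 = 3; sign now -1
(5627/1239) = (671/1239)   [reduce mod 1239]
reciprocity: (671/1239) = -1·(1239/671) since 671 mod 4 = 3, 1239 mod 4 = 3; sign now +1
(1239/671) = (568/671)   [reduce mod 671]
568 = 2^3·71; (2/671) = +1 since 671 mod 8 = 7, so (568/671) = (+1)^3·(71/671); sign now +1
reciprocity: (71/671) = -1·(671/71) since 71 mod 4 = 3, 671 mod 4 = 3; sign now -1
(671/71) = (32/71)   [reduce mod 71]
32 = 2^5·1; (2/71) = +1 since 71 mod 8 = 7, so (32/71) = (+1)^5·(1/71); sign now -1
(1/71) = 1; final value = sign = -1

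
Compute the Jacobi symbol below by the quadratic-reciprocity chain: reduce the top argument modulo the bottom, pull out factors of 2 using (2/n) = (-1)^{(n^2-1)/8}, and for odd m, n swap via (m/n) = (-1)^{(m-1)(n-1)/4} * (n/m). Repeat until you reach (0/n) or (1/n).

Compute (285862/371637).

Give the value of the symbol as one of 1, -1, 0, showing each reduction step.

285862 = 2^1·142931; (2/371637) = -1 since 371637 mod 8 = 5, so (285862/371637) = (-1)^1·(142931/371637); sign now -1
reciprocity: (142931/371637) = +1·(371637/142931) since 142931 mod 4 = 3, 371637 mod 4 = 1; sign now -1
(371637/142931) = (85775/142931)   [reduce mod 142931]
reciprocity: (85775/142931) = -1·(142931/85775) since 85775 mod 4 = 3, 142931 mod 4 = 3; sign now +1
(142931/85775) = (57156/85775)   [reduce mod 85775]
57156 = 2^2·14289; (2/85775) = +1 since 85775 mod 8 = 7, so (57156/85775) = (+1)^2·(14289/85775); sign now +1
reciprocity: (14289/85775) = +1·(85775/14289) since 14289 mod 4 = 1, 85775 mod 4 = 3; sign now +1
(85775/14289) = (41/14289)   [reduce mod 14289]
reciprocity: (41/14289) = +1·(14289/41) since 41 mod 4 = 1, 14289 mod 4 = 1; sign now +1
(14289/41) = (21/41)   [reduce mod 41]
reciprocity: (21/41) = +1·(41/21) since 21 mod 4 = 1, 41 mod 4 = 1; sign now +1
(41/21) = (20/21)   [reduce mod 21]
20 = 2^2·5; (2/21) = -1 since 21 mod 8 = 5, so (20/21) = (-1)^2·(5/21); sign now +1
reciprocity: (5/21) = +1·(21/5) since 5 mod 4 = 1, 21 mod 4 = 1; sign now +1
(21/5) = (1/5)   [reduce mod 5]
(1/5) = 1; final value = sign = +1

1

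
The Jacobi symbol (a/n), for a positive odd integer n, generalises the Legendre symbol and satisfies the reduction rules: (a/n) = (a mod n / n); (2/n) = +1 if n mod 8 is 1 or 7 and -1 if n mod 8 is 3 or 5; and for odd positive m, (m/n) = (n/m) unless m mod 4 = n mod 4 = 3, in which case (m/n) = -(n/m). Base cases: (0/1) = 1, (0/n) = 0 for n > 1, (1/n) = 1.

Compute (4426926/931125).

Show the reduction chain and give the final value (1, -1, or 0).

0

(4426926/931125): 4426926 mod 931125 = 702426, so (4426926/931125) = (702426/931125)
factor out 2^1: 702426 = 2^1·351213; with 931125 mod 8 = 5, (2/931125) = -1; sign now -1; continue with (351213/931125)
flip (351213/931125) -> (931125/351213): both odd, 351213 mod 4 = 1, 931125 mod 4 = 1, so the flip contributes +1; sign now -1
(931125/351213): 931125 mod 351213 = 228699, so (931125/351213) = (228699/351213)
flip (228699/351213) -> (351213/228699): both odd, 228699 mod 4 = 3, 351213 mod 4 = 1, so the flip contributes +1; sign now -1
(351213/228699): 351213 mod 228699 = 122514, so (351213/228699) = (122514/228699)
factor out 2^1: 122514 = 2^1·61257; with 228699 mod 8 = 3, (2/228699) = -1; sign now +1; continue with (61257/228699)
flip (61257/228699) -> (228699/61257): both odd, 61257 mod 4 = 1, 228699 mod 4 = 3, so the flip contributes +1; sign now +1
(228699/61257): 228699 mod 61257 = 44928, so (228699/61257) = (44928/61257)
factor out 2^7: 44928 = 2^7·351; with 61257 mod 8 = 1, (2/61257) = +1; sign now +1; continue with (351/61257)
flip (351/61257) -> (61257/351): both odd, 351 mod 4 = 3, 61257 mod 4 = 1, so the flip contributes +1; sign now +1
(61257/351): 61257 mod 351 = 183, so (61257/351) = (183/351)
flip (183/351) -> (351/183): both odd, 183 mod 4 = 3, 351 mod 4 = 3, so the flip contributes -1; sign now -1
(351/183): 351 mod 183 = 168, so (351/183) = (168/183)
factor out 2^3: 168 = 2^3·21; with 183 mod 8 = 7, (2/183) = +1; sign now -1; continue with (21/183)
flip (21/183) -> (183/21): both odd, 21 mod 4 = 1, 183 mod 4 = 3, so the flip contributes +1; sign now -1
(183/21): 183 mod 21 = 15, so (183/21) = (15/21)
flip (15/21) -> (21/15): both odd, 15 mod 4 = 3, 21 mod 4 = 1, so the flip contributes +1; sign now -1
(21/15): 21 mod 15 = 6, so (21/15) = (6/15)
factor out 2^1: 6 = 2^1·3; with 15 mod 8 = 7, (2/15) = +1; sign now -1; continue with (3/15)
flip (3/15) -> (15/3): both odd, 3 mod 4 = 3, 15 mod 4 = 3, so the flip contributes -1; sign now +1
(15/3): 15 mod 3 = 0, so (15/3) = (0/3)
reached (0/3); gcd(a, n) > 1, so (0/3) = 0 and the symbol is 0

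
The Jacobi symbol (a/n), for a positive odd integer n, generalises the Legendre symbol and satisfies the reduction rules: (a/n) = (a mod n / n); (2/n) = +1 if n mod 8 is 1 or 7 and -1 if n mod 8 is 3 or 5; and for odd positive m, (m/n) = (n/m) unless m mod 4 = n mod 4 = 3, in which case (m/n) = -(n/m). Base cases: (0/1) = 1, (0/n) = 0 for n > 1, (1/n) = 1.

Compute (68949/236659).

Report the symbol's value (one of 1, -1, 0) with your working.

reciprocity: (68949/236659) = +1·(236659/68949) since 68949 mod 4 = 1, 236659 mod 4 = 3; sign now +1
(236659/68949) = (29812/68949)   [reduce mod 68949]
29812 = 2^2·7453; (2/68949) = -1 since 68949 mod 8 = 5, so (29812/68949) = (-1)^2·(7453/68949); sign now +1
reciprocity: (7453/68949) = +1·(68949/7453) since 7453 mod 4 = 1, 68949 mod 4 = 1; sign now +1
(68949/7453) = (1872/7453)   [reduce mod 7453]
1872 = 2^4·117; (2/7453) = -1 since 7453 mod 8 = 5, so (1872/7453) = (-1)^4·(117/7453); sign now +1
reciprocity: (117/7453) = +1·(7453/117) since 117 mod 4 = 1, 7453 mod 4 = 1; sign now +1
(7453/117) = (82/117)   [reduce mod 117]
82 = 2^1·41; (2/117) = -1 since 117 mod 8 = 5, so (82/117) = (-1)^1·(41/117); sign now -1
reciprocity: (41/117) = +1·(117/41) since 41 mod 4 = 1, 117 mod 4 = 1; sign now -1
(117/41) = (35/41)   [reduce mod 41]
reciprocity: (35/41) = +1·(41/35) since 35 mod 4 = 3, 41 mod 4 = 1; sign now -1
(41/35) = (6/35)   [reduce mod 35]
6 = 2^1·3; (2/35) = -1 since 35 mod 8 = 3, so (6/35) = (-1)^1·(3/35); sign now +1
reciprocity: (3/35) = -1·(35/3) since 3 mod 4 = 3, 35 mod 4 = 3; sign now -1
(35/3) = (2/3)   [reduce mod 3]
2 = 2^1·1; (2/3) = -1 since 3 mod 8 = 3, so (2/3) = (-1)^1·(1/3); sign now +1
(1/3) = 1; final value = sign = +1

1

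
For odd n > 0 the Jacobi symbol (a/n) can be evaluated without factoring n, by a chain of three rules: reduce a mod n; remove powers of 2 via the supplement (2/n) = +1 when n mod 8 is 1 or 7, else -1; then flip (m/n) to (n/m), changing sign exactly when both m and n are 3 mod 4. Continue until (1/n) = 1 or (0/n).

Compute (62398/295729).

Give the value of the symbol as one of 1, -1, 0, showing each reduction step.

62398 = 2^1·31199; (2/295729) = +1 since 295729 mod 8 = 1, so (62398/295729) = (+1)^1·(31199/295729); sign now +1
reciprocity: (31199/295729) = +1·(295729/31199) since 31199 mod 4 = 3, 295729 mod 4 = 1; sign now +1
(295729/31199) = (14938/31199)   [reduce mod 31199]
14938 = 2^1·7469; (2/31199) = +1 since 31199 mod 8 = 7, so (14938/31199) = (+1)^1·(7469/31199); sign now +1
reciprocity: (7469/31199) = +1·(31199/7469) since 7469 mod 4 = 1, 31199 mod 4 = 3; sign now +1
(31199/7469) = (1323/7469)   [reduce mod 7469]
reciprocity: (1323/7469) = +1·(7469/1323) since 1323 mod 4 = 3, 7469 mod 4 = 1; sign now +1
(7469/1323) = (854/1323)   [reduce mod 1323]
854 = 2^1·427; (2/1323) = -1 since 1323 mod 8 = 3, so (854/1323) = (-1)^1·(427/1323); sign now -1
reciprocity: (427/1323) = -1·(1323/427) since 427 mod 4 = 3, 1323 mod 4 = 3; sign now +1
(1323/427) = (42/427)   [reduce mod 427]
42 = 2^1·21; (2/427) = -1 since 427 mod 8 = 3, so (42/427) = (-1)^1·(21/427); sign now -1
reciprocity: (21/427) = +1·(427/21) since 21 mod 4 = 1, 427 mod 4 = 3; sign now -1
(427/21) = (7/21)   [reduce mod 21]
reciprocity: (7/21) = +1·(21/7) since 7 mod 4 = 3, 21 mod 4 = 1; sign now -1
(21/7) = (0/7)   [reduce mod 7]
(0/7) = 0   [gcd(a, n) > 1]; final value = 0

0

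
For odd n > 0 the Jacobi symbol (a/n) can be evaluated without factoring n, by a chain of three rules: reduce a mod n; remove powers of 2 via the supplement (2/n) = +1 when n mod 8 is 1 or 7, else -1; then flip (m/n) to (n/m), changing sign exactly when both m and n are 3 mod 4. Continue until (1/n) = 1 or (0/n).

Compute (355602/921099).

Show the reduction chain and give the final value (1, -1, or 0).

factor out 2^1: 355602 = 2^1·177801; with 921099 mod 8 = 3, (2/921099) = -1; sign now -1; continue with (177801/921099)
flip (177801/921099) -> (921099/177801): both odd, 177801 mod 4 = 1, 921099 mod 4 = 3, so the flip contributes +1; sign now -1
(921099/177801): 921099 mod 177801 = 32094, so (921099/177801) = (32094/177801)
factor out 2^1: 32094 = 2^1·16047; with 177801 mod 8 = 1, (2/177801) = +1; sign now -1; continue with (16047/177801)
flip (16047/177801) -> (177801/16047): both odd, 16047 mod 4 = 3, 177801 mod 4 = 1, so the flip contributes +1; sign now -1
(177801/16047): 177801 mod 16047 = 1284, so (177801/16047) = (1284/16047)
factor out 2^2: 1284 = 2^2·321; with 16047 mod 8 = 7, (2/16047) = +1; sign now -1; continue with (321/16047)
flip (321/16047) -> (16047/321): both odd, 321 mod 4 = 1, 16047 mod 4 = 3, so the flip contributes +1; sign now -1
(16047/321): 16047 mod 321 = 318, so (16047/321) = (318/321)
factor out 2^1: 318 = 2^1·159; with 321 mod 8 = 1, (2/321) = +1; sign now -1; continue with (159/321)
flip (159/321) -> (321/159): both odd, 159 mod 4 = 3, 321 mod 4 = 1, so the flip contributes +1; sign now -1
(321/159): 321 mod 159 = 3, so (321/159) = (3/159)
flip (3/159) -> (159/3): both odd, 3 mod 4 = 3, 159 mod 4 = 3, so the flip contributes -1; sign now +1
(159/3): 159 mod 3 = 0, so (159/3) = (0/3)
reached (0/3); gcd(a, n) > 1, so (0/3) = 0 and the symbol is 0

0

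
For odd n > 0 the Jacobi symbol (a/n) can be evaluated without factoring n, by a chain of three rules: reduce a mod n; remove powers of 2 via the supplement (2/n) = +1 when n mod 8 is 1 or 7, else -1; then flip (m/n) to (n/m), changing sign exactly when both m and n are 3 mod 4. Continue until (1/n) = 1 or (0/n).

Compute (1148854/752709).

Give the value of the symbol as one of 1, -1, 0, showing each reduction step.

(1148854/752709): 1148854 mod 752709 = 396145, so (1148854/752709) = (396145/752709)
flip (396145/752709) -> (752709/396145): both odd, 396145 mod 4 = 1, 752709 mod 4 = 1, so the flip contributes +1; sign now +1
(752709/396145): 752709 mod 396145 = 356564, so (752709/396145) = (356564/396145)
factor out 2^2: 356564 = 2^2·89141; with 396145 mod 8 = 1, (2/396145) = +1; sign now +1; continue with (89141/396145)
flip (89141/396145) -> (396145/89141): both odd, 89141 mod 4 = 1, 396145 mod 4 = 1, so the flip contributes +1; sign now +1
(396145/89141): 396145 mod 89141 = 39581, so (396145/89141) = (39581/89141)
flip (39581/89141) -> (89141/39581): both odd, 39581 mod 4 = 1, 89141 mod 4 = 1, so the flip contributes +1; sign now +1
(89141/39581): 89141 mod 39581 = 9979, so (89141/39581) = (9979/39581)
flip (9979/39581) -> (39581/9979): both odd, 9979 mod 4 = 3, 39581 mod 4 = 1, so the flip contributes +1; sign now +1
(39581/9979): 39581 mod 9979 = 9644, so (39581/9979) = (9644/9979)
factor out 2^2: 9644 = 2^2·2411; with 9979 mod 8 = 3, (2/9979) = -1; sign now +1; continue with (2411/9979)
flip (2411/9979) -> (9979/2411): both odd, 2411 mod 4 = 3, 9979 mod 4 = 3, so the flip contributes -1; sign now -1
(9979/2411): 9979 mod 2411 = 335, so (9979/2411) = (335/2411)
flip (335/2411) -> (2411/335): both odd, 335 mod 4 = 3, 2411 mod 4 = 3, so the flip contributes -1; sign now +1
(2411/335): 2411 mod 335 = 66, so (2411/335) = (66/335)
factor out 2^1: 66 = 2^1·33; with 335 mod 8 = 7, (2/335) = +1; sign now +1; continue with (33/335)
flip (33/335) -> (335/33): both odd, 33 mod 4 = 1, 335 mod 4 = 3, so the flip contributes +1; sign now +1
(335/33): 335 mod 33 = 5, so (335/33) = (5/33)
flip (5/33) -> (33/5): both odd, 5 mod 4 = 1, 33 mod 4 = 1, so the flip contributes +1; sign now +1
(33/5): 33 mod 5 = 3, so (33/5) = (3/5)
flip (3/5) -> (5/3): both odd, 3 mod 4 = 3, 5 mod 4 = 1, so the flip contributes +1; sign now +1
(5/3): 5 mod 3 = 2, so (5/3) = (2/3)
factor out 2^1: 2 = 2^1·1; with 3 mod 8 = 3, (2/3) = -1; sign now -1; continue with (1/3)
reached (1/3) = 1, so the symbol is -1

-1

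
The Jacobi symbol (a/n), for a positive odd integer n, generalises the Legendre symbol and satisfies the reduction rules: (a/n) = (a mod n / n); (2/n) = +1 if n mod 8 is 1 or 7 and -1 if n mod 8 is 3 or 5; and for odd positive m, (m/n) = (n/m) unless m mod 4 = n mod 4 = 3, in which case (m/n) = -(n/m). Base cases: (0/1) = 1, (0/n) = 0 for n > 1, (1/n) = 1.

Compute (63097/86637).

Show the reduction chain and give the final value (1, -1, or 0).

1

flip (63097/86637) -> (86637/63097): both odd, 63097 mod 4 = 1, 86637 mod 4 = 1, so the flip contributes +1; sign now +1
(86637/63097): 86637 mod 63097 = 23540, so (86637/63097) = (23540/63097)
factor out 2^2: 23540 = 2^2·5885; with 63097 mod 8 = 1, (2/63097) = +1; sign now +1; continue with (5885/63097)
flip (5885/63097) -> (63097/5885): both odd, 5885 mod 4 = 1, 63097 mod 4 = 1, so the flip contributes +1; sign now +1
(63097/5885): 63097 mod 5885 = 4247, so (63097/5885) = (4247/5885)
flip (4247/5885) -> (5885/4247): both odd, 4247 mod 4 = 3, 5885 mod 4 = 1, so the flip contributes +1; sign now +1
(5885/4247): 5885 mod 4247 = 1638, so (5885/4247) = (1638/4247)
factor out 2^1: 1638 = 2^1·819; with 4247 mod 8 = 7, (2/4247) = +1; sign now +1; continue with (819/4247)
flip (819/4247) -> (4247/819): both odd, 819 mod 4 = 3, 4247 mod 4 = 3, so the flip contributes -1; sign now -1
(4247/819): 4247 mod 819 = 152, so (4247/819) = (152/819)
factor out 2^3: 152 = 2^3·19; with 819 mod 8 = 3, (2/819) = -1; sign now +1; continue with (19/819)
flip (19/819) -> (819/19): both odd, 19 mod 4 = 3, 819 mod 4 = 3, so the flip contributes -1; sign now -1
(819/19): 819 mod 19 = 2, so (819/19) = (2/19)
factor out 2^1: 2 = 2^1·1; with 19 mod 8 = 3, (2/19) = -1; sign now +1; continue with (1/19)
reached (1/19) = 1, so the symbol is +1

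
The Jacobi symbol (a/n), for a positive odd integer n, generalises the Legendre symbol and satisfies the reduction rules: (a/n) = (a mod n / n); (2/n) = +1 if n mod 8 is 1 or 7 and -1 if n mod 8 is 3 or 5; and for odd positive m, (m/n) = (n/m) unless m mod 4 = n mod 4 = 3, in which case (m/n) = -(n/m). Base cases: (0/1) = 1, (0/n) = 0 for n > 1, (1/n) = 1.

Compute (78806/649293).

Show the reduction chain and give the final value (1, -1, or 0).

-1

factor out 2^1: 78806 = 2^1·39403; with 649293 mod 8 = 5, (2/649293) = -1; sign now -1; continue with (39403/649293)
flip (39403/649293) -> (649293/39403): both odd, 39403 mod 4 = 3, 649293 mod 4 = 1, so the flip contributes +1; sign now -1
(649293/39403): 649293 mod 39403 = 18845, so (649293/39403) = (18845/39403)
flip (18845/39403) -> (39403/18845): both odd, 18845 mod 4 = 1, 39403 mod 4 = 3, so the flip contributes +1; sign now -1
(39403/18845): 39403 mod 18845 = 1713, so (39403/18845) = (1713/18845)
flip (1713/18845) -> (18845/1713): both odd, 1713 mod 4 = 1, 18845 mod 4 = 1, so the flip contributes +1; sign now -1
(18845/1713): 18845 mod 1713 = 2, so (18845/1713) = (2/1713)
factor out 2^1: 2 = 2^1·1; with 1713 mod 8 = 1, (2/1713) = +1; sign now -1; continue with (1/1713)
reached (1/1713) = 1, so the symbol is -1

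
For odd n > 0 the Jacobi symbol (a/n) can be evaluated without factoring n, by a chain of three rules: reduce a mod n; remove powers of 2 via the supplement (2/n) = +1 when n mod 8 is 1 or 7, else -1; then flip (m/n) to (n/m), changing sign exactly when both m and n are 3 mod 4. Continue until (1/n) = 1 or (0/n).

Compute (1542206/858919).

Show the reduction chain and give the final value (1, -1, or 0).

(1542206/858919) = (683287/858919)   [reduce mod 858919]
reciprocity: (683287/858919) = -1·(858919/683287) since 683287 mod 4 = 3, 858919 mod 4 = 3; sign now -1
(858919/683287) = (175632/683287)   [reduce mod 683287]
175632 = 2^4·10977; (2/683287) = +1 since 683287 mod 8 = 7, so (175632/683287) = (+1)^4·(10977/683287); sign now -1
reciprocity: (10977/683287) = +1·(683287/10977) since 10977 mod 4 = 1, 683287 mod 4 = 3; sign now -1
(683287/10977) = (2713/10977)   [reduce mod 10977]
reciprocity: (2713/10977) = +1·(10977/2713) since 2713 mod 4 = 1, 10977 mod 4 = 1; sign now -1
(10977/2713) = (125/2713)   [reduce mod 2713]
reciprocity: (125/2713) = +1·(2713/125) since 125 mod 4 = 1, 2713 mod 4 = 1; sign now -1
(2713/125) = (88/125)   [reduce mod 125]
88 = 2^3·11; (2/125) = -1 since 125 mod 8 = 5, so (88/125) = (-1)^3·(11/125); sign now +1
reciprocity: (11/125) = +1·(125/11) since 11 mod 4 = 3, 125 mod 4 = 1; sign now +1
(125/11) = (4/11)   [reduce mod 11]
4 = 2^2·1; (2/11) = -1 since 11 mod 8 = 3, so (4/11) = (-1)^2·(1/11); sign now +1
(1/11) = 1; final value = sign = +1

1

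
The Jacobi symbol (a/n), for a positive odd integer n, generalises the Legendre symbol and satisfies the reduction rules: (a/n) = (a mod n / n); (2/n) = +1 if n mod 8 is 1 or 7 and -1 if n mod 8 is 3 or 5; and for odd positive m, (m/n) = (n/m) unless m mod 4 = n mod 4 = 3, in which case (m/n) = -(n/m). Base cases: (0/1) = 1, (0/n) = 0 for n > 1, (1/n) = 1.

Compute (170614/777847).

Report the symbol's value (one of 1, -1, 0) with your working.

factor out 2^1: 170614 = 2^1·85307; with 777847 mod 8 = 7, (2/777847) = +1; sign now +1; continue with (85307/777847)
flip (85307/777847) -> (777847/85307): both odd, 85307 mod 4 = 3, 777847 mod 4 = 3, so the flip contributes -1; sign now -1
(777847/85307): 777847 mod 85307 = 10084, so (777847/85307) = (10084/85307)
factor out 2^2: 10084 = 2^2·2521; with 85307 mod 8 = 3, (2/85307) = -1; sign now -1; continue with (2521/85307)
flip (2521/85307) -> (85307/2521): both odd, 2521 mod 4 = 1, 85307 mod 4 = 3, so the flip contributes +1; sign now -1
(85307/2521): 85307 mod 2521 = 2114, so (85307/2521) = (2114/2521)
factor out 2^1: 2114 = 2^1·1057; with 2521 mod 8 = 1, (2/2521) = +1; sign now -1; continue with (1057/2521)
flip (1057/2521) -> (2521/1057): both odd, 1057 mod 4 = 1, 2521 mod 4 = 1, so the flip contributes +1; sign now -1
(2521/1057): 2521 mod 1057 = 407, so (2521/1057) = (407/1057)
flip (407/1057) -> (1057/407): both odd, 407 mod 4 = 3, 1057 mod 4 = 1, so the flip contributes +1; sign now -1
(1057/407): 1057 mod 407 = 243, so (1057/407) = (243/407)
flip (243/407) -> (407/243): both odd, 243 mod 4 = 3, 407 mod 4 = 3, so the flip contributes -1; sign now +1
(407/243): 407 mod 243 = 164, so (407/243) = (164/243)
factor out 2^2: 164 = 2^2·41; with 243 mod 8 = 3, (2/243) = -1; sign now +1; continue with (41/243)
flip (41/243) -> (243/41): both odd, 41 mod 4 = 1, 243 mod 4 = 3, so the flip contributes +1; sign now +1
(243/41): 243 mod 41 = 38, so (243/41) = (38/41)
factor out 2^1: 38 = 2^1·19; with 41 mod 8 = 1, (2/41) = +1; sign now +1; continue with (19/41)
flip (19/41) -> (41/19): both odd, 19 mod 4 = 3, 41 mod 4 = 1, so the flip contributes +1; sign now +1
(41/19): 41 mod 19 = 3, so (41/19) = (3/19)
flip (3/19) -> (19/3): both odd, 3 mod 4 = 3, 19 mod 4 = 3, so the flip contributes -1; sign now -1
(19/3): 19 mod 3 = 1, so (19/3) = (1/3)
reached (1/3) = 1, so the symbol is -1

-1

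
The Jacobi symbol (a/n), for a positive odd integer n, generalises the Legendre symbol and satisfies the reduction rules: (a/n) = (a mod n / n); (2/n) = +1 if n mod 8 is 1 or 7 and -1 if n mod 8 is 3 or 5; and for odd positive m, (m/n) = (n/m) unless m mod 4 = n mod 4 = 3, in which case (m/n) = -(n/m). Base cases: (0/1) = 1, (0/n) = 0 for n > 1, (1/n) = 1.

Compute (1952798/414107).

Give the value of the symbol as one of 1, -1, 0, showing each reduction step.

(1952798/414107): 1952798 mod 414107 = 296370, so (1952798/414107) = (296370/414107)
factor out 2^1: 296370 = 2^1·148185; with 414107 mod 8 = 3, (2/414107) = -1; sign now -1; continue with (148185/414107)
flip (148185/414107) -> (414107/148185): both odd, 148185 mod 4 = 1, 414107 mod 4 = 3, so the flip contributes +1; sign now -1
(414107/148185): 414107 mod 148185 = 117737, so (414107/148185) = (117737/148185)
flip (117737/148185) -> (148185/117737): both odd, 117737 mod 4 = 1, 148185 mod 4 = 1, so the flip contributes +1; sign now -1
(148185/117737): 148185 mod 117737 = 30448, so (148185/117737) = (30448/117737)
factor out 2^4: 30448 = 2^4·1903; with 117737 mod 8 = 1, (2/117737) = +1; sign now -1; continue with (1903/117737)
flip (1903/117737) -> (117737/1903): both odd, 1903 mod 4 = 3, 117737 mod 4 = 1, so the flip contributes +1; sign now -1
(117737/1903): 117737 mod 1903 = 1654, so (117737/1903) = (1654/1903)
factor out 2^1: 1654 = 2^1·827; with 1903 mod 8 = 7, (2/1903) = +1; sign now -1; continue with (827/1903)
flip (827/1903) -> (1903/827): both odd, 827 mod 4 = 3, 1903 mod 4 = 3, so the flip contributes -1; sign now +1
(1903/827): 1903 mod 827 = 249, so (1903/827) = (249/827)
flip (249/827) -> (827/249): both odd, 249 mod 4 = 1, 827 mod 4 = 3, so the flip contributes +1; sign now +1
(827/249): 827 mod 249 = 80, so (827/249) = (80/249)
factor out 2^4: 80 = 2^4·5; with 249 mod 8 = 1, (2/249) = +1; sign now +1; continue with (5/249)
flip (5/249) -> (249/5): both odd, 5 mod 4 = 1, 249 mod 4 = 1, so the flip contributes +1; sign now +1
(249/5): 249 mod 5 = 4, so (249/5) = (4/5)
factor out 2^2: 4 = 2^2·1; with 5 mod 8 = 5, (2/5) = -1; sign now +1; continue with (1/5)
reached (1/5) = 1, so the symbol is +1

1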